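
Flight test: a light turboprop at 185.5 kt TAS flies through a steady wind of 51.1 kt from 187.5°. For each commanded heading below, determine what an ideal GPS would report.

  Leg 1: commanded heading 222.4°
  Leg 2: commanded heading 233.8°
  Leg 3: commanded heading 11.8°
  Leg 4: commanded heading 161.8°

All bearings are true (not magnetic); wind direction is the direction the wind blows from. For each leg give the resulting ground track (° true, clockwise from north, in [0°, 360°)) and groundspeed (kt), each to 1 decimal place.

Leg 1: track=233.9°, groundspeed=146.5 kt
Leg 2: track=247.6°, groundspeed=154.7 kt
Leg 3: track=10.9°, groundspeed=236.5 kt
Leg 4: track=152.8°, groundspeed=141.2 kt

Leg 1: heading 222.4°; drift +11.5° → track 233.9°, groundspeed 146.5 kt
Leg 2: heading 233.8°; drift +13.8° → track 247.6°, groundspeed 154.7 kt
Leg 3: heading 11.8°; drift -0.9° → track 10.9°, groundspeed 236.5 kt
Leg 4: heading 161.8°; drift -9.0° → track 152.8°, groundspeed 141.2 kt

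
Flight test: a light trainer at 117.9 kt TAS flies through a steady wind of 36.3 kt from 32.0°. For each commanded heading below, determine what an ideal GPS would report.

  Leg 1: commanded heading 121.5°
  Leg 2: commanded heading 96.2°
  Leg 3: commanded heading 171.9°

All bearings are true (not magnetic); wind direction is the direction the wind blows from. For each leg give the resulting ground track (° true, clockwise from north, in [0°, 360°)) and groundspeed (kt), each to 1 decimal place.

Leg 1: heading 121.5°; drift +17.2° → track 138.7°, groundspeed 123.1 kt
Leg 2: heading 96.2°; drift +17.7° → track 113.9°, groundspeed 107.2 kt
Leg 3: heading 171.9°; drift +9.1° → track 181.0°, groundspeed 147.5 kt

Leg 1: track=138.7°, groundspeed=123.1 kt
Leg 2: track=113.9°, groundspeed=107.2 kt
Leg 3: track=181.0°, groundspeed=147.5 kt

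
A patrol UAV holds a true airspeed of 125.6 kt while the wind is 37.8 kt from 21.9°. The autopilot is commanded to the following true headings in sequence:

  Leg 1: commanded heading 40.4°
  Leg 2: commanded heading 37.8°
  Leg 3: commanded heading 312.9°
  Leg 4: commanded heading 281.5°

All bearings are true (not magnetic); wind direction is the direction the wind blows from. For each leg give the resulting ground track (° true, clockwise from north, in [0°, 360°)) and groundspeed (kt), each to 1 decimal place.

Leg 1: heading 40.4°; drift +7.6° → track 48.0°, groundspeed 90.6 kt
Leg 2: heading 37.8°; drift +6.6° → track 44.4°, groundspeed 89.8 kt
Leg 3: heading 312.9°; drift -17.5° → track 295.4°, groundspeed 117.5 kt
Leg 4: heading 281.5°; drift -15.7° → track 265.8°, groundspeed 137.5 kt

Leg 1: track=48.0°, groundspeed=90.6 kt
Leg 2: track=44.4°, groundspeed=89.8 kt
Leg 3: track=295.4°, groundspeed=117.5 kt
Leg 4: track=265.8°, groundspeed=137.5 kt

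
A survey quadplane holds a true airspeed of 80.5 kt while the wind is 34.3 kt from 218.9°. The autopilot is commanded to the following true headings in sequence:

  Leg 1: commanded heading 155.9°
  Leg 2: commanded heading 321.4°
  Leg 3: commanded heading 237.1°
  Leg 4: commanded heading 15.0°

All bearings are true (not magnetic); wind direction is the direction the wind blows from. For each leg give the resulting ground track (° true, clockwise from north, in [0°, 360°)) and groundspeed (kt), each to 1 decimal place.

Leg 1: heading 155.9°; drift -25.2° → track 130.7°, groundspeed 71.8 kt
Leg 2: heading 321.4°; drift +20.8° → track 342.2°, groundspeed 94.1 kt
Leg 3: heading 237.1°; drift +12.6° → track 249.7°, groundspeed 49.1 kt
Leg 4: heading 15.0°; drift +7.1° → track 22.1°, groundspeed 112.7 kt

Leg 1: track=130.7°, groundspeed=71.8 kt
Leg 2: track=342.2°, groundspeed=94.1 kt
Leg 3: track=249.7°, groundspeed=49.1 kt
Leg 4: track=22.1°, groundspeed=112.7 kt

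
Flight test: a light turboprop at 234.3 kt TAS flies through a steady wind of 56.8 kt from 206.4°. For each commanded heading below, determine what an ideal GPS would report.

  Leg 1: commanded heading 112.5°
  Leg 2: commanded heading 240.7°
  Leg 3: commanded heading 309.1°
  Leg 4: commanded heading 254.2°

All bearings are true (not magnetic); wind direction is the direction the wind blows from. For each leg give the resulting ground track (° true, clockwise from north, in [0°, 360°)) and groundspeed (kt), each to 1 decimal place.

Leg 1: track=99.1°, groundspeed=244.8 kt
Leg 2: track=250.4°, groundspeed=190.1 kt
Leg 3: track=321.8°, groundspeed=252.9 kt
Leg 4: track=266.3°, groundspeed=200.6 kt

Leg 1: heading 112.5°; drift -13.4° → track 99.1°, groundspeed 244.8 kt
Leg 2: heading 240.7°; drift +9.7° → track 250.4°, groundspeed 190.1 kt
Leg 3: heading 309.1°; drift +12.7° → track 321.8°, groundspeed 252.9 kt
Leg 4: heading 254.2°; drift +12.1° → track 266.3°, groundspeed 200.6 kt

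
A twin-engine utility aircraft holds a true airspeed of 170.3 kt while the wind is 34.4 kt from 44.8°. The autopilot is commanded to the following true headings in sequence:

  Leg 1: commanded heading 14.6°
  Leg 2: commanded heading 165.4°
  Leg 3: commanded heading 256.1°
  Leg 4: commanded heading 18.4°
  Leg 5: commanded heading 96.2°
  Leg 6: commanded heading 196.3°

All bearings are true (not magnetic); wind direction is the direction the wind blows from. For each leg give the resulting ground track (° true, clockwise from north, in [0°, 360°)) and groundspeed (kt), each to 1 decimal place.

Leg 1: heading 14.6°; drift -7.0° → track 7.6°, groundspeed 141.6 kt
Leg 2: heading 165.4°; drift +9.0° → track 174.4°, groundspeed 190.1 kt
Leg 3: heading 256.1°; drift -5.1° → track 251.0°, groundspeed 200.5 kt
Leg 4: heading 18.4°; drift -6.3° → track 12.1°, groundspeed 140.3 kt
Leg 5: heading 96.2°; drift +10.2° → track 106.4°, groundspeed 151.2 kt
Leg 6: heading 196.3°; drift +4.7° → track 201.0°, groundspeed 201.2 kt

Leg 1: track=7.6°, groundspeed=141.6 kt
Leg 2: track=174.4°, groundspeed=190.1 kt
Leg 3: track=251.0°, groundspeed=200.5 kt
Leg 4: track=12.1°, groundspeed=140.3 kt
Leg 5: track=106.4°, groundspeed=151.2 kt
Leg 6: track=201.0°, groundspeed=201.2 kt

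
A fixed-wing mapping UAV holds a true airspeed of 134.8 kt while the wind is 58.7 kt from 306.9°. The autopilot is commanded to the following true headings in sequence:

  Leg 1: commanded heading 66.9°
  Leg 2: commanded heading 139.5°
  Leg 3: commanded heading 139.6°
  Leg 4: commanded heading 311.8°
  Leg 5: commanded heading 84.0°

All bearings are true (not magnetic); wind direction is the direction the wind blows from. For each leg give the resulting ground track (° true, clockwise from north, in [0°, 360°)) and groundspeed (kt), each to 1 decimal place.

Leg 1: heading 66.9°; drift +17.2° → track 84.1°, groundspeed 171.8 kt
Leg 2: heading 139.5°; drift -3.8° → track 135.7°, groundspeed 192.5 kt
Leg 3: heading 139.6°; drift -3.8° → track 135.8°, groundspeed 192.5 kt
Leg 4: heading 311.8°; drift +3.8° → track 315.6°, groundspeed 76.5 kt
Leg 5: heading 84.0°; drift +12.7° → track 96.7°, groundspeed 182.2 kt

Leg 1: track=84.1°, groundspeed=171.8 kt
Leg 2: track=135.7°, groundspeed=192.5 kt
Leg 3: track=135.8°, groundspeed=192.5 kt
Leg 4: track=315.6°, groundspeed=76.5 kt
Leg 5: track=96.7°, groundspeed=182.2 kt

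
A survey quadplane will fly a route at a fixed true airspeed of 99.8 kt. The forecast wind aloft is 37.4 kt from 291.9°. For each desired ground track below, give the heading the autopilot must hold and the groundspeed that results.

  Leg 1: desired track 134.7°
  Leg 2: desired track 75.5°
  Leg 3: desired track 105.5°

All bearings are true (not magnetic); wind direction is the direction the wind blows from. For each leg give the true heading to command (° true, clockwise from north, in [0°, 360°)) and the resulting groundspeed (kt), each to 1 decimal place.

Leg 1: heading=143.1°, groundspeed=133.2 kt
Leg 2: heading=62.7°, groundspeed=127.4 kt
Leg 3: heading=103.1°, groundspeed=136.9 kt

Leg 1: desired track 134.7°; wind correction +8.4° → command heading 143.1°, groundspeed 133.2 kt
Leg 2: desired track 75.5°; wind correction -12.8° → command heading 62.7°, groundspeed 127.4 kt
Leg 3: desired track 105.5°; wind correction -2.4° → command heading 103.1°, groundspeed 136.9 kt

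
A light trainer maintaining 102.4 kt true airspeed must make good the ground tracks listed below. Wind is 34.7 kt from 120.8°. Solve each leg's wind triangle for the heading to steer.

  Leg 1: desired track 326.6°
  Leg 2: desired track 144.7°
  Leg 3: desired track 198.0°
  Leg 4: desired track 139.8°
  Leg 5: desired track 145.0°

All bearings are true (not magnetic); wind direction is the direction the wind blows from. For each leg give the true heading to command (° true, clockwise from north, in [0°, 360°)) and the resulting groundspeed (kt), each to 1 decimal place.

Leg 1: desired track 326.6°; wind correction +8.5° → command heading 335.1°, groundspeed 132.5 kt
Leg 2: desired track 144.7°; wind correction -7.9° → command heading 136.8°, groundspeed 69.7 kt
Leg 3: desired track 198.0°; wind correction -19.3° → command heading 178.7°, groundspeed 89.0 kt
Leg 4: desired track 139.8°; wind correction -6.3° → command heading 133.5°, groundspeed 69.0 kt
Leg 5: desired track 145.0°; wind correction -8.0° → command heading 137.0°, groundspeed 69.8 kt

Leg 1: heading=335.1°, groundspeed=132.5 kt
Leg 2: heading=136.8°, groundspeed=69.7 kt
Leg 3: heading=178.7°, groundspeed=89.0 kt
Leg 4: heading=133.5°, groundspeed=69.0 kt
Leg 5: heading=137.0°, groundspeed=69.8 kt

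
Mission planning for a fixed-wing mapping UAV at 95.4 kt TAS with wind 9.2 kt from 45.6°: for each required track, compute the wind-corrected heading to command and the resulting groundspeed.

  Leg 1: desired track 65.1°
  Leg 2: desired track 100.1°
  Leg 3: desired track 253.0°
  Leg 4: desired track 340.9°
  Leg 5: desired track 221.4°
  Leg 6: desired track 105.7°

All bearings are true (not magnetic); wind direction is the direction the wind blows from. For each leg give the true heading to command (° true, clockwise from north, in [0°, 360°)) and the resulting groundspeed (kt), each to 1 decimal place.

Leg 1: heading=63.3°, groundspeed=86.7 kt
Leg 2: heading=95.6°, groundspeed=89.8 kt
Leg 3: heading=255.5°, groundspeed=103.5 kt
Leg 4: heading=345.9°, groundspeed=91.1 kt
Leg 5: heading=221.0°, groundspeed=104.6 kt
Leg 6: heading=100.9°, groundspeed=90.5 kt

Leg 1: desired track 65.1°; wind correction -1.8° → command heading 63.3°, groundspeed 86.7 kt
Leg 2: desired track 100.1°; wind correction -4.5° → command heading 95.6°, groundspeed 89.8 kt
Leg 3: desired track 253.0°; wind correction +2.5° → command heading 255.5°, groundspeed 103.5 kt
Leg 4: desired track 340.9°; wind correction +5.0° → command heading 345.9°, groundspeed 91.1 kt
Leg 5: desired track 221.4°; wind correction -0.4° → command heading 221.0°, groundspeed 104.6 kt
Leg 6: desired track 105.7°; wind correction -4.8° → command heading 100.9°, groundspeed 90.5 kt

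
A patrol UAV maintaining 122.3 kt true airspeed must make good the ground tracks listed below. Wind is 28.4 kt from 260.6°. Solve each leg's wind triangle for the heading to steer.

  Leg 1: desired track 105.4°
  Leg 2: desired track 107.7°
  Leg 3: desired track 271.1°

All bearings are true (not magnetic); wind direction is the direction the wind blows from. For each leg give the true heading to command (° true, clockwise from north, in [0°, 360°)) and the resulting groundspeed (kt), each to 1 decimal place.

Leg 1: heading=111.0°, groundspeed=147.5 kt
Leg 2: heading=113.8°, groundspeed=146.9 kt
Leg 3: heading=268.7°, groundspeed=94.3 kt

Leg 1: desired track 105.4°; wind correction +5.6° → command heading 111.0°, groundspeed 147.5 kt
Leg 2: desired track 107.7°; wind correction +6.1° → command heading 113.8°, groundspeed 146.9 kt
Leg 3: desired track 271.1°; wind correction -2.4° → command heading 268.7°, groundspeed 94.3 kt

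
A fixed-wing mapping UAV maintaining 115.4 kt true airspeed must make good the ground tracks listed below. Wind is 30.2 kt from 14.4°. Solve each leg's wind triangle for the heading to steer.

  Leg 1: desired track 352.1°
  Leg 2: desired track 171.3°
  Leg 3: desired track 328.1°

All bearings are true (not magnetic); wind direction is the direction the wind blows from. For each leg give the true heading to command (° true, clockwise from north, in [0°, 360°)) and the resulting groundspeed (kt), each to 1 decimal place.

Leg 1: desired track 352.1°; wind correction +5.7° → command heading 357.8°, groundspeed 86.9 kt
Leg 2: desired track 171.3°; wind correction -5.9° → command heading 165.4°, groundspeed 142.6 kt
Leg 3: desired track 328.1°; wind correction +10.9° → command heading 339.0°, groundspeed 92.5 kt

Leg 1: heading=357.8°, groundspeed=86.9 kt
Leg 2: heading=165.4°, groundspeed=142.6 kt
Leg 3: heading=339.0°, groundspeed=92.5 kt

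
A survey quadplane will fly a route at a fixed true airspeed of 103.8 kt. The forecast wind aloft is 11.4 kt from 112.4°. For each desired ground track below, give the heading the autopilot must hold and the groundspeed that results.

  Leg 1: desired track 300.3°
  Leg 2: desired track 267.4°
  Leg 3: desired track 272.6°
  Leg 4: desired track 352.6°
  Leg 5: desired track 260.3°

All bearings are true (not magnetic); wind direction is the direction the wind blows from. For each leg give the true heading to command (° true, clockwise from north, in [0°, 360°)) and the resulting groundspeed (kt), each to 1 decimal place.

Leg 1: desired track 300.3°; wind correction +0.9° → command heading 301.2°, groundspeed 115.1 kt
Leg 2: desired track 267.4°; wind correction -2.7° → command heading 264.7°, groundspeed 114.0 kt
Leg 3: desired track 272.6°; wind correction -2.1° → command heading 270.5°, groundspeed 114.5 kt
Leg 4: desired track 352.6°; wind correction +5.5° → command heading 358.1°, groundspeed 109.0 kt
Leg 5: desired track 260.3°; wind correction -3.3° → command heading 257.0°, groundspeed 113.3 kt

Leg 1: heading=301.2°, groundspeed=115.1 kt
Leg 2: heading=264.7°, groundspeed=114.0 kt
Leg 3: heading=270.5°, groundspeed=114.5 kt
Leg 4: heading=358.1°, groundspeed=109.0 kt
Leg 5: heading=257.0°, groundspeed=113.3 kt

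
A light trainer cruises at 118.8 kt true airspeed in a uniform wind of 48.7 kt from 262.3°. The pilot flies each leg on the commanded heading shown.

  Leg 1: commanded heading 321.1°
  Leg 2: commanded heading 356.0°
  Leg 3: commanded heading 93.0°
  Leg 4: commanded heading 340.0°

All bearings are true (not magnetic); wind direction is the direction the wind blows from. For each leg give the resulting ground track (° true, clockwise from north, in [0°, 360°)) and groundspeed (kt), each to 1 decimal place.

Leg 1: track=345.1°, groundspeed=102.4 kt
Leg 2: track=17.7°, groundspeed=131.3 kt
Leg 3: track=89.9°, groundspeed=166.9 kt
Leg 4: track=3.7°, groundspeed=118.4 kt

Leg 1: heading 321.1°; drift +24.0° → track 345.1°, groundspeed 102.4 kt
Leg 2: heading 356.0°; drift +21.7° → track 17.7°, groundspeed 131.3 kt
Leg 3: heading 93.0°; drift -3.1° → track 89.9°, groundspeed 166.9 kt
Leg 4: heading 340.0°; drift +23.7° → track 3.7°, groundspeed 118.4 kt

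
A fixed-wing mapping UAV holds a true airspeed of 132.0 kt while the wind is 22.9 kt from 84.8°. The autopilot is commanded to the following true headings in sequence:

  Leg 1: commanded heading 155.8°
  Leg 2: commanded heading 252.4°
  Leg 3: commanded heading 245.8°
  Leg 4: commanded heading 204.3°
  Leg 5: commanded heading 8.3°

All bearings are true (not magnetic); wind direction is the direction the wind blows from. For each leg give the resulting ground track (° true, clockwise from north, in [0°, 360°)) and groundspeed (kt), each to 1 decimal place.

Leg 1: heading 155.8°; drift +9.9° → track 165.7°, groundspeed 126.4 kt
Leg 2: heading 252.4°; drift +1.8° → track 254.2°, groundspeed 154.4 kt
Leg 3: heading 245.8°; drift +2.8° → track 248.6°, groundspeed 153.8 kt
Leg 4: heading 204.3°; drift +7.9° → track 212.2°, groundspeed 144.7 kt
Leg 5: heading 8.3°; drift -10.0° → track 358.3°, groundspeed 128.6 kt

Leg 1: track=165.7°, groundspeed=126.4 kt
Leg 2: track=254.2°, groundspeed=154.4 kt
Leg 3: track=248.6°, groundspeed=153.8 kt
Leg 4: track=212.2°, groundspeed=144.7 kt
Leg 5: track=358.3°, groundspeed=128.6 kt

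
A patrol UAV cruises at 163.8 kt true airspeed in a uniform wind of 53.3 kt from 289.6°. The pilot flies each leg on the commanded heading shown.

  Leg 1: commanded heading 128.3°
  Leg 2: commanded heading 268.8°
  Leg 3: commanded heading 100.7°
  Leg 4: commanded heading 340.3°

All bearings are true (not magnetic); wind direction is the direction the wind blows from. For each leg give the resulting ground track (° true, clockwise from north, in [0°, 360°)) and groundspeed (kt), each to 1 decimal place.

Leg 1: heading 128.3°; drift -4.6° → track 123.7°, groundspeed 215.0 kt
Leg 2: heading 268.8°; drift -9.4° → track 259.4°, groundspeed 115.5 kt
Leg 3: heading 100.7°; drift +2.2° → track 102.9°, groundspeed 216.6 kt
Leg 4: heading 340.3°; drift +17.6° → track 357.9°, groundspeed 136.4 kt

Leg 1: track=123.7°, groundspeed=215.0 kt
Leg 2: track=259.4°, groundspeed=115.5 kt
Leg 3: track=102.9°, groundspeed=216.6 kt
Leg 4: track=357.9°, groundspeed=136.4 kt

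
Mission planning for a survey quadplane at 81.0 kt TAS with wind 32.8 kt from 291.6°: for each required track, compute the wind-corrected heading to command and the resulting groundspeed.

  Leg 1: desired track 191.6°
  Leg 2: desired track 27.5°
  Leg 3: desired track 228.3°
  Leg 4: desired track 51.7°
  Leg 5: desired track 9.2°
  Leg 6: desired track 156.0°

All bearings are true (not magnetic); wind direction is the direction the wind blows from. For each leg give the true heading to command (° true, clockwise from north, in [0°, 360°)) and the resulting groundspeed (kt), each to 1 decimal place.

Leg 1: heading=215.1°, groundspeed=80.0 kt
Leg 2: heading=3.7°, groundspeed=77.5 kt
Leg 3: heading=249.5°, groundspeed=60.8 kt
Leg 4: heading=31.2°, groundspeed=92.3 kt
Leg 5: heading=345.9°, groundspeed=67.4 kt
Leg 6: heading=172.5°, groundspeed=101.1 kt

Leg 1: desired track 191.6°; wind correction +23.5° → command heading 215.1°, groundspeed 80.0 kt
Leg 2: desired track 27.5°; wind correction -23.8° → command heading 3.7°, groundspeed 77.5 kt
Leg 3: desired track 228.3°; wind correction +21.2° → command heading 249.5°, groundspeed 60.8 kt
Leg 4: desired track 51.7°; wind correction -20.5° → command heading 31.2°, groundspeed 92.3 kt
Leg 5: desired track 9.2°; wind correction -23.3° → command heading 345.9°, groundspeed 67.4 kt
Leg 6: desired track 156.0°; wind correction +16.5° → command heading 172.5°, groundspeed 101.1 kt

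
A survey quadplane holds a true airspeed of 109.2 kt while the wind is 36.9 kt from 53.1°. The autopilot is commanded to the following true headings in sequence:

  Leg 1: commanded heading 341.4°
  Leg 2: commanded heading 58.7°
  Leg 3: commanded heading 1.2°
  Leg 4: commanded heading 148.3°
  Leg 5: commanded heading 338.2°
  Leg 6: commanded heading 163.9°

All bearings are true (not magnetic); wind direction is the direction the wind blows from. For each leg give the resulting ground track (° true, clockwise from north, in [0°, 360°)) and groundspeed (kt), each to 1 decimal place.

Leg 1: heading 341.4°; drift -19.7° → track 321.7°, groundspeed 103.7 kt
Leg 2: heading 58.7°; drift +2.8° → track 61.5°, groundspeed 72.6 kt
Leg 3: heading 1.2°; drift -18.6° → track 342.6°, groundspeed 91.2 kt
Leg 4: heading 148.3°; drift +18.1° → track 166.4°, groundspeed 118.4 kt
Leg 5: heading 338.2°; drift -19.7° → track 318.5°, groundspeed 105.8 kt
Leg 6: heading 163.9°; drift +15.8° → track 179.7°, groundspeed 127.1 kt

Leg 1: track=321.7°, groundspeed=103.7 kt
Leg 2: track=61.5°, groundspeed=72.6 kt
Leg 3: track=342.6°, groundspeed=91.2 kt
Leg 4: track=166.4°, groundspeed=118.4 kt
Leg 5: track=318.5°, groundspeed=105.8 kt
Leg 6: track=179.7°, groundspeed=127.1 kt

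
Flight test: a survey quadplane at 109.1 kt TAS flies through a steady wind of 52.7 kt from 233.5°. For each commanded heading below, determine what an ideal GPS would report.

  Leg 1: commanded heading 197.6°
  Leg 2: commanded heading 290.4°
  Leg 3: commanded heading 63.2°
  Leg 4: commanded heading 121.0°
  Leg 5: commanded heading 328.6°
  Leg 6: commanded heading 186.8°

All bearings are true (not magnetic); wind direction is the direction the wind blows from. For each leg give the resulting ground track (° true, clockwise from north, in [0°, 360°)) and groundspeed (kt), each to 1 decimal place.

Leg 1: track=172.6°, groundspeed=73.2 kt
Leg 2: track=319.2°, groundspeed=91.7 kt
Leg 3: track=60.0°, groundspeed=161.3 kt
Leg 4: track=100.4°, groundspeed=138.1 kt
Leg 5: track=353.4°, groundspeed=125.3 kt
Leg 6: track=159.1°, groundspeed=82.4 kt

Leg 1: heading 197.6°; drift -25.0° → track 172.6°, groundspeed 73.2 kt
Leg 2: heading 290.4°; drift +28.8° → track 319.2°, groundspeed 91.7 kt
Leg 3: heading 63.2°; drift -3.2° → track 60.0°, groundspeed 161.3 kt
Leg 4: heading 121.0°; drift -20.6° → track 100.4°, groundspeed 138.1 kt
Leg 5: heading 328.6°; drift +24.8° → track 353.4°, groundspeed 125.3 kt
Leg 6: heading 186.8°; drift -27.7° → track 159.1°, groundspeed 82.4 kt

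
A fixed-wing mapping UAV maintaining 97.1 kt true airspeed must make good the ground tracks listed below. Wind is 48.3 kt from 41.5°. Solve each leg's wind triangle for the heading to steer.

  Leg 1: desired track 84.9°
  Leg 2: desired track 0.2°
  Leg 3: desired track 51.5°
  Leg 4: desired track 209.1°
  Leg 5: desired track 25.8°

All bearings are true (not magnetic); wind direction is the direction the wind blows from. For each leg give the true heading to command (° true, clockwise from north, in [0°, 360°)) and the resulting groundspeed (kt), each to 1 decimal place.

Leg 1: heading=64.9°, groundspeed=56.2 kt
Leg 2: heading=19.4°, groundspeed=55.4 kt
Leg 3: heading=46.5°, groundspeed=49.2 kt
Leg 4: heading=203.0°, groundspeed=143.7 kt
Leg 5: heading=33.5°, groundspeed=49.7 kt

Leg 1: desired track 84.9°; wind correction -20.0° → command heading 64.9°, groundspeed 56.2 kt
Leg 2: desired track 0.2°; wind correction +19.2° → command heading 19.4°, groundspeed 55.4 kt
Leg 3: desired track 51.5°; wind correction -5.0° → command heading 46.5°, groundspeed 49.2 kt
Leg 4: desired track 209.1°; wind correction -6.1° → command heading 203.0°, groundspeed 143.7 kt
Leg 5: desired track 25.8°; wind correction +7.7° → command heading 33.5°, groundspeed 49.7 kt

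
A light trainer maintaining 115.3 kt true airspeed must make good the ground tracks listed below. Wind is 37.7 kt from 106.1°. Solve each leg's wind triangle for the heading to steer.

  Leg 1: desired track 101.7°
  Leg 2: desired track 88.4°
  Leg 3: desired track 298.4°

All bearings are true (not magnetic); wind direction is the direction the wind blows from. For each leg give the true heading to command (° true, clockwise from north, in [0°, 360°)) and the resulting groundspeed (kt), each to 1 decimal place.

Leg 1: desired track 101.7°; wind correction +1.4° → command heading 103.1°, groundspeed 77.7 kt
Leg 2: desired track 88.4°; wind correction +5.7° → command heading 94.1°, groundspeed 78.8 kt
Leg 3: desired track 298.4°; wind correction +4.0° → command heading 302.4°, groundspeed 151.9 kt

Leg 1: heading=103.1°, groundspeed=77.7 kt
Leg 2: heading=94.1°, groundspeed=78.8 kt
Leg 3: heading=302.4°, groundspeed=151.9 kt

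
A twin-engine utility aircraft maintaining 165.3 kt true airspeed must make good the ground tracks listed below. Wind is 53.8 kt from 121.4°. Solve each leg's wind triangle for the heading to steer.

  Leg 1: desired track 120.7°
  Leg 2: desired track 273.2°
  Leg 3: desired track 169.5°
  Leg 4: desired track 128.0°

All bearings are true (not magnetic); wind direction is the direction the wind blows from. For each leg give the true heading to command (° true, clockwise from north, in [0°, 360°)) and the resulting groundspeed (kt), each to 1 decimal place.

Leg 1: heading=120.9°, groundspeed=111.5 kt
Leg 2: heading=264.4°, groundspeed=210.7 kt
Leg 3: heading=155.5°, groundspeed=124.4 kt
Leg 4: heading=125.9°, groundspeed=111.7 kt

Leg 1: desired track 120.7°; wind correction +0.2° → command heading 120.9°, groundspeed 111.5 kt
Leg 2: desired track 273.2°; wind correction -8.8° → command heading 264.4°, groundspeed 210.7 kt
Leg 3: desired track 169.5°; wind correction -14.0° → command heading 155.5°, groundspeed 124.4 kt
Leg 4: desired track 128.0°; wind correction -2.1° → command heading 125.9°, groundspeed 111.7 kt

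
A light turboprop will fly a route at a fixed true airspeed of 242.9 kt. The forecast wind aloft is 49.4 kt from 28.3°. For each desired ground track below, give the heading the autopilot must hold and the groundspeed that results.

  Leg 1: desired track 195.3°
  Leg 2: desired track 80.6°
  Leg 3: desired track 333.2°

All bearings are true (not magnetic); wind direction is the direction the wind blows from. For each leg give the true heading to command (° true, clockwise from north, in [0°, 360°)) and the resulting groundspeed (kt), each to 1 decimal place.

Leg 1: heading=192.7°, groundspeed=290.8 kt
Leg 2: heading=71.3°, groundspeed=209.5 kt
Leg 3: heading=342.8°, groundspeed=211.2 kt

Leg 1: desired track 195.3°; wind correction -2.6° → command heading 192.7°, groundspeed 290.8 kt
Leg 2: desired track 80.6°; wind correction -9.3° → command heading 71.3°, groundspeed 209.5 kt
Leg 3: desired track 333.2°; wind correction +9.6° → command heading 342.8°, groundspeed 211.2 kt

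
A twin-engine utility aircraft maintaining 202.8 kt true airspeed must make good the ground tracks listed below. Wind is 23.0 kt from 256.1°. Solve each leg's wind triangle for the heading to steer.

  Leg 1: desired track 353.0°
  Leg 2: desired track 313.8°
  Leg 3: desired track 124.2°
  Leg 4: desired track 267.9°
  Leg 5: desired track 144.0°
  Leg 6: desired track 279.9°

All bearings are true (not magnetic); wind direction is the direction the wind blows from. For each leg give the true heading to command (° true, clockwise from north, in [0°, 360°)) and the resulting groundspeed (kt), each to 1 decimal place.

Leg 1: heading=346.5°, groundspeed=204.3 kt
Leg 2: heading=308.3°, groundspeed=189.6 kt
Leg 3: heading=129.0°, groundspeed=217.4 kt
Leg 4: heading=266.6°, groundspeed=180.2 kt
Leg 5: heading=150.0°, groundspeed=210.3 kt
Leg 6: heading=277.3°, groundspeed=181.5 kt

Leg 1: desired track 353.0°; wind correction -6.5° → command heading 346.5°, groundspeed 204.3 kt
Leg 2: desired track 313.8°; wind correction -5.5° → command heading 308.3°, groundspeed 189.6 kt
Leg 3: desired track 124.2°; wind correction +4.8° → command heading 129.0°, groundspeed 217.4 kt
Leg 4: desired track 267.9°; wind correction -1.3° → command heading 266.6°, groundspeed 180.2 kt
Leg 5: desired track 144.0°; wind correction +6.0° → command heading 150.0°, groundspeed 210.3 kt
Leg 6: desired track 279.9°; wind correction -2.6° → command heading 277.3°, groundspeed 181.5 kt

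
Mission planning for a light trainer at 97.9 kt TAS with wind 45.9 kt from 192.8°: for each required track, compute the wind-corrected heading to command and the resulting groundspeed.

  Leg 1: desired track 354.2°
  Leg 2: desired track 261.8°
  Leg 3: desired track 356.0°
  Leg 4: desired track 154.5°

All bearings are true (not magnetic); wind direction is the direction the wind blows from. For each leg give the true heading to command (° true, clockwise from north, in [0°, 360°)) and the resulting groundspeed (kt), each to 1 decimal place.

Leg 1: desired track 354.2°; wind correction -8.6° → command heading 345.6°, groundspeed 140.3 kt
Leg 2: desired track 261.8°; wind correction -26.0° → command heading 235.8°, groundspeed 71.6 kt
Leg 3: desired track 356.0°; wind correction -7.8° → command heading 348.2°, groundspeed 140.9 kt
Leg 4: desired track 154.5°; wind correction +16.9° → command heading 171.4°, groundspeed 57.7 kt

Leg 1: heading=345.6°, groundspeed=140.3 kt
Leg 2: heading=235.8°, groundspeed=71.6 kt
Leg 3: heading=348.2°, groundspeed=140.9 kt
Leg 4: heading=171.4°, groundspeed=57.7 kt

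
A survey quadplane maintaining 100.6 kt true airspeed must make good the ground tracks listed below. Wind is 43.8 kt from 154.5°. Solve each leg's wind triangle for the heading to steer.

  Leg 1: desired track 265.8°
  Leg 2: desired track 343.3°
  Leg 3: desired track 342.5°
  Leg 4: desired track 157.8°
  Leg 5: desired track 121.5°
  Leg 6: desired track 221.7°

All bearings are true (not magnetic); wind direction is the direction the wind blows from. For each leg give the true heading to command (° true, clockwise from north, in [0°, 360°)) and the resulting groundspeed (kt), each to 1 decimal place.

Leg 1: desired track 265.8°; wind correction -23.9° → command heading 241.9°, groundspeed 107.9 kt
Leg 2: desired track 343.3°; wind correction +3.8° → command heading 347.1°, groundspeed 143.7 kt
Leg 3: desired track 342.5°; wind correction +3.5° → command heading 346.0°, groundspeed 143.8 kt
Leg 4: desired track 157.8°; wind correction -1.4° → command heading 156.4°, groundspeed 56.8 kt
Leg 5: desired track 121.5°; wind correction +13.7° → command heading 135.2°, groundspeed 61.0 kt
Leg 6: desired track 221.7°; wind correction -23.7° → command heading 198.0°, groundspeed 75.2 kt

Leg 1: heading=241.9°, groundspeed=107.9 kt
Leg 2: heading=347.1°, groundspeed=143.7 kt
Leg 3: heading=346.0°, groundspeed=143.8 kt
Leg 4: heading=156.4°, groundspeed=56.8 kt
Leg 5: heading=135.2°, groundspeed=61.0 kt
Leg 6: heading=198.0°, groundspeed=75.2 kt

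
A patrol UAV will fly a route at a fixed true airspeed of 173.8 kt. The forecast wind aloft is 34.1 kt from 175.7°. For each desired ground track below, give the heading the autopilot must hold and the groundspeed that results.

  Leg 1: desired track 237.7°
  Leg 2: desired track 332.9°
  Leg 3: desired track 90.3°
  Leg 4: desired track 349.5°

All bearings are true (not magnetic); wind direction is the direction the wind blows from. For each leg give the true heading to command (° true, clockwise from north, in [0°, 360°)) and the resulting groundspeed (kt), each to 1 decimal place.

Leg 1: desired track 237.7°; wind correction -10.0° → command heading 227.7°, groundspeed 155.2 kt
Leg 2: desired track 332.9°; wind correction -4.4° → command heading 328.5°, groundspeed 204.7 kt
Leg 3: desired track 90.3°; wind correction +11.3° → command heading 101.6°, groundspeed 167.7 kt
Leg 4: desired track 349.5°; wind correction -1.2° → command heading 348.3°, groundspeed 207.7 kt

Leg 1: heading=227.7°, groundspeed=155.2 kt
Leg 2: heading=328.5°, groundspeed=204.7 kt
Leg 3: heading=101.6°, groundspeed=167.7 kt
Leg 4: heading=348.3°, groundspeed=207.7 kt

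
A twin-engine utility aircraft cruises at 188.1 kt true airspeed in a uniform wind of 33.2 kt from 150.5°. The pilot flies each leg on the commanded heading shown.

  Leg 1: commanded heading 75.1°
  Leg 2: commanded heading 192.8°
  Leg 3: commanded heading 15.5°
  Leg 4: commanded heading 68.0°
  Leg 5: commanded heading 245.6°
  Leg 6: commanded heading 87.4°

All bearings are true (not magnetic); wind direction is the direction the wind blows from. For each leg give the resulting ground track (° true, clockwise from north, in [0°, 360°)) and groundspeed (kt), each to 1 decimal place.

Leg 1: heading 75.1°; drift -10.1° → track 65.0°, groundspeed 182.6 kt
Leg 2: heading 192.8°; drift +7.8° → track 200.6°, groundspeed 165.1 kt
Leg 3: heading 15.5°; drift -6.3° → track 9.2°, groundspeed 212.9 kt
Leg 4: heading 68.0°; drift -10.2° → track 57.8°, groundspeed 186.7 kt
Leg 5: heading 245.6°; drift +9.8° → track 255.4°, groundspeed 193.9 kt
Leg 6: heading 87.4°; drift -9.7° → track 77.7°, groundspeed 175.6 kt

Leg 1: track=65.0°, groundspeed=182.6 kt
Leg 2: track=200.6°, groundspeed=165.1 kt
Leg 3: track=9.2°, groundspeed=212.9 kt
Leg 4: track=57.8°, groundspeed=186.7 kt
Leg 5: track=255.4°, groundspeed=193.9 kt
Leg 6: track=77.7°, groundspeed=175.6 kt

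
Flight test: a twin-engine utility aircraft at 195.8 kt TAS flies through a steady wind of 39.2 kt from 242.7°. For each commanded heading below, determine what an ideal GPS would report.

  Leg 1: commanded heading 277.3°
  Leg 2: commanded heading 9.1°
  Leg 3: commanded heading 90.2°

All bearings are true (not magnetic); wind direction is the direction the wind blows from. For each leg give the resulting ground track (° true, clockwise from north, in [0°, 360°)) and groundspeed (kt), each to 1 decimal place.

Leg 1: heading 277.3°; drift +7.8° → track 285.1°, groundspeed 165.0 kt
Leg 2: heading 9.1°; drift +8.2° → track 17.3°, groundspeed 221.3 kt
Leg 3: heading 90.2°; drift -4.5° → track 85.7°, groundspeed 231.3 kt

Leg 1: track=285.1°, groundspeed=165.0 kt
Leg 2: track=17.3°, groundspeed=221.3 kt
Leg 3: track=85.7°, groundspeed=231.3 kt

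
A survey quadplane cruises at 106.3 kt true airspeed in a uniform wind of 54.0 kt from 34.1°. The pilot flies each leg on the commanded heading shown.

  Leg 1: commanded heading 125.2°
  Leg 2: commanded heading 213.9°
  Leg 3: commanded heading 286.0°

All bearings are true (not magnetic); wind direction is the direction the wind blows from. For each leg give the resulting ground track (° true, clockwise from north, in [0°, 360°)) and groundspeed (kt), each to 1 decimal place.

Leg 1: heading 125.2°; drift +26.7° → track 151.9°, groundspeed 120.2 kt
Leg 2: heading 213.9°; drift +0.1° → track 214.0°, groundspeed 160.3 kt
Leg 3: heading 286.0°; drift -22.6° → track 263.4°, groundspeed 133.4 kt

Leg 1: track=151.9°, groundspeed=120.2 kt
Leg 2: track=214.0°, groundspeed=160.3 kt
Leg 3: track=263.4°, groundspeed=133.4 kt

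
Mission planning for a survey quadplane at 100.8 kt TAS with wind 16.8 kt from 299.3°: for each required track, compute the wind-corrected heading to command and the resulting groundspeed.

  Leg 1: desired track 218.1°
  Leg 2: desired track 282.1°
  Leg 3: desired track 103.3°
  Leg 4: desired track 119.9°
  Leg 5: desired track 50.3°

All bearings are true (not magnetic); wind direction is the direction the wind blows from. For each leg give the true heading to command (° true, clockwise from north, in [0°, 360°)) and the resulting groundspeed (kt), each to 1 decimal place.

Leg 1: desired track 218.1°; wind correction +9.5° → command heading 227.6°, groundspeed 96.9 kt
Leg 2: desired track 282.1°; wind correction +2.8° → command heading 284.9°, groundspeed 84.6 kt
Leg 3: desired track 103.3°; wind correction -2.6° → command heading 100.7°, groundspeed 116.8 kt
Leg 4: desired track 119.9°; wind correction +0.1° → command heading 120.0°, groundspeed 117.6 kt
Leg 5: desired track 50.3°; wind correction -9.0° → command heading 41.3°, groundspeed 105.6 kt

Leg 1: heading=227.6°, groundspeed=96.9 kt
Leg 2: heading=284.9°, groundspeed=84.6 kt
Leg 3: heading=100.7°, groundspeed=116.8 kt
Leg 4: heading=120.0°, groundspeed=117.6 kt
Leg 5: heading=41.3°, groundspeed=105.6 kt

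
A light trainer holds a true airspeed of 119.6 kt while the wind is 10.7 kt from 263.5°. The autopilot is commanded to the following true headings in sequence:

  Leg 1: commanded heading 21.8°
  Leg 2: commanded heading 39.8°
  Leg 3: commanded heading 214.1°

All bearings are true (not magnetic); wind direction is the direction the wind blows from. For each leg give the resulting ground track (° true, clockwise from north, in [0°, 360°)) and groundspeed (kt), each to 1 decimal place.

Leg 1: heading 21.8°; drift +4.3° → track 26.1°, groundspeed 125.0 kt
Leg 2: heading 39.8°; drift +3.3° → track 43.1°, groundspeed 127.6 kt
Leg 3: heading 214.1°; drift -4.1° → track 210.0°, groundspeed 112.9 kt

Leg 1: track=26.1°, groundspeed=125.0 kt
Leg 2: track=43.1°, groundspeed=127.6 kt
Leg 3: track=210.0°, groundspeed=112.9 kt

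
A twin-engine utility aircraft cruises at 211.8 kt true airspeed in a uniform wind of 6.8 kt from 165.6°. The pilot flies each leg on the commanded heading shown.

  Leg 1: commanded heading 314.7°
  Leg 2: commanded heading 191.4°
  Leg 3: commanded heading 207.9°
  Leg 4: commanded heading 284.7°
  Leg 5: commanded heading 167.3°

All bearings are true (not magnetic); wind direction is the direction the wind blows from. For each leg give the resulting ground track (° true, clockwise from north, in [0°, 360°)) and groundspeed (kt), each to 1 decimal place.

Leg 1: heading 314.7°; drift +0.9° → track 315.6°, groundspeed 217.7 kt
Leg 2: heading 191.4°; drift +0.8° → track 192.2°, groundspeed 205.7 kt
Leg 3: heading 207.9°; drift +1.3° → track 209.2°, groundspeed 206.8 kt
Leg 4: heading 284.7°; drift +1.6° → track 286.3°, groundspeed 215.2 kt
Leg 5: heading 167.3°; drift +0.1° → track 167.4°, groundspeed 205.0 kt

Leg 1: track=315.6°, groundspeed=217.7 kt
Leg 2: track=192.2°, groundspeed=205.7 kt
Leg 3: track=209.2°, groundspeed=206.8 kt
Leg 4: track=286.3°, groundspeed=215.2 kt
Leg 5: track=167.4°, groundspeed=205.0 kt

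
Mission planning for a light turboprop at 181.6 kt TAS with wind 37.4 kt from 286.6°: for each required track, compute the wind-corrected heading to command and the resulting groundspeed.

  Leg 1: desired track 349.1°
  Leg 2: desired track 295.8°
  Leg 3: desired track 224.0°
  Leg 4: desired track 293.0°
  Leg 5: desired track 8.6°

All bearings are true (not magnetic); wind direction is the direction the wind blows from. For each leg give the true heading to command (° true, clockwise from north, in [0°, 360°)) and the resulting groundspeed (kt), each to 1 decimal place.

Leg 1: heading=338.6°, groundspeed=161.3 kt
Leg 2: heading=293.9°, groundspeed=144.6 kt
Leg 3: heading=234.5°, groundspeed=161.3 kt
Leg 4: heading=291.7°, groundspeed=144.4 kt
Leg 5: heading=356.8°, groundspeed=172.6 kt

Leg 1: desired track 349.1°; wind correction -10.5° → command heading 338.6°, groundspeed 161.3 kt
Leg 2: desired track 295.8°; wind correction -1.9° → command heading 293.9°, groundspeed 144.6 kt
Leg 3: desired track 224.0°; wind correction +10.5° → command heading 234.5°, groundspeed 161.3 kt
Leg 4: desired track 293.0°; wind correction -1.3° → command heading 291.7°, groundspeed 144.4 kt
Leg 5: desired track 8.6°; wind correction -11.8° → command heading 356.8°, groundspeed 172.6 kt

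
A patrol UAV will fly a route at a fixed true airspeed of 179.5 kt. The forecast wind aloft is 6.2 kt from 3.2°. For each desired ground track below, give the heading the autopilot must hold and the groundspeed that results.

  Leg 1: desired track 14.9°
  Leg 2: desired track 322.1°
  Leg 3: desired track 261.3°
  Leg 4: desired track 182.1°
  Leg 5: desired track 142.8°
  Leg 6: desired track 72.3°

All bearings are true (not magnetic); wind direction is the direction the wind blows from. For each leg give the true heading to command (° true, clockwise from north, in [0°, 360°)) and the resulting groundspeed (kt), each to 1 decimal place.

Leg 1: heading=14.5°, groundspeed=173.4 kt
Leg 2: heading=323.4°, groundspeed=174.8 kt
Leg 3: heading=263.2°, groundspeed=180.7 kt
Leg 4: heading=182.1°, groundspeed=185.7 kt
Leg 5: heading=141.5°, groundspeed=184.2 kt
Leg 6: heading=70.5°, groundspeed=177.2 kt

Leg 1: desired track 14.9°; wind correction -0.4° → command heading 14.5°, groundspeed 173.4 kt
Leg 2: desired track 322.1°; wind correction +1.3° → command heading 323.4°, groundspeed 174.8 kt
Leg 3: desired track 261.3°; wind correction +1.9° → command heading 263.2°, groundspeed 180.7 kt
Leg 4: desired track 182.1°; wind correction +0.0° → command heading 182.1°, groundspeed 185.7 kt
Leg 5: desired track 142.8°; wind correction -1.3° → command heading 141.5°, groundspeed 184.2 kt
Leg 6: desired track 72.3°; wind correction -1.8° → command heading 70.5°, groundspeed 177.2 kt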